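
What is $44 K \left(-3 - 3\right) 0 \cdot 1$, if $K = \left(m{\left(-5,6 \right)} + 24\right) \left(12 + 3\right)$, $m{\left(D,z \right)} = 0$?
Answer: $0$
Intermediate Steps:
$K = 360$ ($K = \left(0 + 24\right) \left(12 + 3\right) = 24 \cdot 15 = 360$)
$44 K \left(-3 - 3\right) 0 \cdot 1 = 44 \cdot 360 \left(-3 - 3\right) 0 \cdot 1 = 15840 \left(\left(-6\right) 0\right) = 15840 \cdot 0 = 0$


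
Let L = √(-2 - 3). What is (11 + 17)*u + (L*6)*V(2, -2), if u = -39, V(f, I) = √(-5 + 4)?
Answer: -1092 - 6*√5 ≈ -1105.4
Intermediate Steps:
L = I*√5 (L = √(-5) = I*√5 ≈ 2.2361*I)
V(f, I) = I (V(f, I) = √(-1) = I)
(11 + 17)*u + (L*6)*V(2, -2) = (11 + 17)*(-39) + ((I*√5)*6)*I = 28*(-39) + (6*I*√5)*I = -1092 - 6*√5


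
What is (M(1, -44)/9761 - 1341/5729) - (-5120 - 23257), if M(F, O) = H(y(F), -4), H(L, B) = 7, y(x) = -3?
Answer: 1586850612515/55920769 ≈ 28377.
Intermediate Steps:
M(F, O) = 7
(M(1, -44)/9761 - 1341/5729) - (-5120 - 23257) = (7/9761 - 1341/5729) - (-5120 - 23257) = (7*(1/9761) - 1341*1/5729) - 1*(-28377) = (7/9761 - 1341/5729) + 28377 = -13049398/55920769 + 28377 = 1586850612515/55920769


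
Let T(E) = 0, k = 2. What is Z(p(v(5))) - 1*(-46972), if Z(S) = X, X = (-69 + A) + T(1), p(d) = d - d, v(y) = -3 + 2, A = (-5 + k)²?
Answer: 46912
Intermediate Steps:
A = 9 (A = (-5 + 2)² = (-3)² = 9)
v(y) = -1
p(d) = 0
X = -60 (X = (-69 + 9) + 0 = -60 + 0 = -60)
Z(S) = -60
Z(p(v(5))) - 1*(-46972) = -60 - 1*(-46972) = -60 + 46972 = 46912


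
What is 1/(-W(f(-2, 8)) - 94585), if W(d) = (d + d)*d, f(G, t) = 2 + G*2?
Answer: -1/94593 ≈ -1.0572e-5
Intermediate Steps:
f(G, t) = 2 + 2*G
W(d) = 2*d² (W(d) = (2*d)*d = 2*d²)
1/(-W(f(-2, 8)) - 94585) = 1/(-2*(2 + 2*(-2))² - 94585) = 1/(-2*(2 - 4)² - 94585) = 1/(-2*(-2)² - 94585) = 1/(-2*4 - 94585) = 1/(-1*8 - 94585) = 1/(-8 - 94585) = 1/(-94593) = -1/94593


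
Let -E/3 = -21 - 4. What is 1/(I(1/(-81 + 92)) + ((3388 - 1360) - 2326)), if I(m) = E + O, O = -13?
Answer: -1/236 ≈ -0.0042373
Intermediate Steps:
E = 75 (E = -3*(-21 - 4) = -3*(-25) = 75)
I(m) = 62 (I(m) = 75 - 13 = 62)
1/(I(1/(-81 + 92)) + ((3388 - 1360) - 2326)) = 1/(62 + ((3388 - 1360) - 2326)) = 1/(62 + (2028 - 2326)) = 1/(62 - 298) = 1/(-236) = -1/236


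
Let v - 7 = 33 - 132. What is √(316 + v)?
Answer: 4*√14 ≈ 14.967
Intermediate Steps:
v = -92 (v = 7 + (33 - 132) = 7 - 99 = -92)
√(316 + v) = √(316 - 92) = √224 = 4*√14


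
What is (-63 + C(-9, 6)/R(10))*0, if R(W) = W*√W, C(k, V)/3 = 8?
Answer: 0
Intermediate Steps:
C(k, V) = 24 (C(k, V) = 3*8 = 24)
R(W) = W^(3/2)
(-63 + C(-9, 6)/R(10))*0 = (-63 + 24/(10^(3/2)))*0 = (-63 + 24/((10*√10)))*0 = (-63 + 24*(√10/100))*0 = (-63 + 6*√10/25)*0 = 0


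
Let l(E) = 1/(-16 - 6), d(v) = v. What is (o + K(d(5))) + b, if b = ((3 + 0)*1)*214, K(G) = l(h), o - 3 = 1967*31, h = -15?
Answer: 1355683/22 ≈ 61622.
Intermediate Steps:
o = 60980 (o = 3 + 1967*31 = 3 + 60977 = 60980)
l(E) = -1/22 (l(E) = 1/(-22) = -1/22)
K(G) = -1/22
b = 642 (b = (3*1)*214 = 3*214 = 642)
(o + K(d(5))) + b = (60980 - 1/22) + 642 = 1341559/22 + 642 = 1355683/22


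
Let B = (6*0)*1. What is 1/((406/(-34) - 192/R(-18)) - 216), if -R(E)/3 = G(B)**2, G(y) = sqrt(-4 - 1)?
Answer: -85/20463 ≈ -0.0041538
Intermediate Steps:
B = 0 (B = 0*1 = 0)
G(y) = I*sqrt(5) (G(y) = sqrt(-5) = I*sqrt(5))
R(E) = 15 (R(E) = -3*(I*sqrt(5))**2 = -3*(-5) = 15)
1/((406/(-34) - 192/R(-18)) - 216) = 1/((406/(-34) - 192/15) - 216) = 1/((406*(-1/34) - 192*1/15) - 216) = 1/((-203/17 - 64/5) - 216) = 1/(-2103/85 - 216) = 1/(-20463/85) = -85/20463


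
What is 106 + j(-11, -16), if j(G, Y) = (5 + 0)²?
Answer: 131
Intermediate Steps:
j(G, Y) = 25 (j(G, Y) = 5² = 25)
106 + j(-11, -16) = 106 + 25 = 131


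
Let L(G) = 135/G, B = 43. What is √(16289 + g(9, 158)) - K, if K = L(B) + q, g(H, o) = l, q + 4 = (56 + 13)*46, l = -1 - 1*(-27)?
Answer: -136445/43 + √16315 ≈ -3045.4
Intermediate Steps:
l = 26 (l = -1 + 27 = 26)
q = 3170 (q = -4 + (56 + 13)*46 = -4 + 69*46 = -4 + 3174 = 3170)
g(H, o) = 26
K = 136445/43 (K = 135/43 + 3170 = 136445/43 ≈ 3173.1)
√(16289 + g(9, 158)) - K = √(16289 + 26) - 1*136445/43 = √16315 - 136445/43 = -136445/43 + √16315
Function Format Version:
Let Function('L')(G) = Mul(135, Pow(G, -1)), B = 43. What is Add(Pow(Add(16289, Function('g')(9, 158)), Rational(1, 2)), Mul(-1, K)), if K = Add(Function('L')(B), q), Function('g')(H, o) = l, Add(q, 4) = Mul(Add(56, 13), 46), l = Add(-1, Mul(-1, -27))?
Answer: Add(Rational(-136445, 43), Pow(16315, Rational(1, 2))) ≈ -3045.4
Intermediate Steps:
l = 26 (l = Add(-1, 27) = 26)
q = 3170 (q = Add(-4, Mul(Add(56, 13), 46)) = Add(-4, Mul(69, 46)) = Add(-4, 3174) = 3170)
Function('g')(H, o) = 26
K = Rational(136445, 43) (K = Add(Mul(135, Pow(43, -1)), 3170) = Add(Mul(135, Rational(1, 43)), 3170) = Add(Rational(135, 43), 3170) = Rational(136445, 43) ≈ 3173.1)
Add(Pow(Add(16289, Function('g')(9, 158)), Rational(1, 2)), Mul(-1, K)) = Add(Pow(Add(16289, 26), Rational(1, 2)), Mul(-1, Rational(136445, 43))) = Add(Pow(16315, Rational(1, 2)), Rational(-136445, 43)) = Add(Rational(-136445, 43), Pow(16315, Rational(1, 2)))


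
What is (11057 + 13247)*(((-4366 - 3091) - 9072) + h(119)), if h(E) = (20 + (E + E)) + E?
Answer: -392558208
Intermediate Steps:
h(E) = 20 + 3*E (h(E) = (20 + 2*E) + E = 20 + 3*E)
(11057 + 13247)*(((-4366 - 3091) - 9072) + h(119)) = (11057 + 13247)*(((-4366 - 3091) - 9072) + (20 + 3*119)) = 24304*((-7457 - 9072) + (20 + 357)) = 24304*(-16529 + 377) = 24304*(-16152) = -392558208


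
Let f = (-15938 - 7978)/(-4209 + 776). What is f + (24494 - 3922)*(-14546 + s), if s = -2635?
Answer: -1213385353440/3433 ≈ -3.5345e+8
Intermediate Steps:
f = 23916/3433 (f = -23916/(-3433) = -23916*(-1/3433) = 23916/3433 ≈ 6.9665)
f + (24494 - 3922)*(-14546 + s) = 23916/3433 + (24494 - 3922)*(-14546 - 2635) = 23916/3433 + 20572*(-17181) = 23916/3433 - 353447532 = -1213385353440/3433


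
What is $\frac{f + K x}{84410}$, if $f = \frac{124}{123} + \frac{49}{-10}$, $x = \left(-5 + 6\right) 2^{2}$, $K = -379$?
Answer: $- \frac{1869467}{103824300} \approx -0.018006$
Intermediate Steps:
$x = 4$ ($x = 1 \cdot 4 = 4$)
$f = - \frac{4787}{1230}$ ($f = 124 \cdot \frac{1}{123} + 49 \left(- \frac{1}{10}\right) = \frac{124}{123} - \frac{49}{10} = - \frac{4787}{1230} \approx -3.8919$)
$\frac{f + K x}{84410} = \frac{- \frac{4787}{1230} - 1516}{84410} = \left(- \frac{4787}{1230} - 1516\right) \frac{1}{84410} = \left(- \frac{1869467}{1230}\right) \frac{1}{84410} = - \frac{1869467}{103824300}$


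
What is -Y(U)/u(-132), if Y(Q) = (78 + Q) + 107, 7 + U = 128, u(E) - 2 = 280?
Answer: -51/47 ≈ -1.0851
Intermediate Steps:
u(E) = 282 (u(E) = 2 + 280 = 282)
U = 121 (U = -7 + 128 = 121)
Y(Q) = 185 + Q
-Y(U)/u(-132) = -(185 + 121)/282 = -306/282 = -1*51/47 = -51/47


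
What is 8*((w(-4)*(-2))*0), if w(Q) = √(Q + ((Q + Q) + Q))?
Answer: 0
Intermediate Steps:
w(Q) = 2*√Q (w(Q) = √(Q + (2*Q + Q)) = √(Q + 3*Q) = √(4*Q) = 2*√Q)
8*((w(-4)*(-2))*0) = 8*(((2*√(-4))*(-2))*0) = 8*(((2*(2*I))*(-2))*0) = 8*(((4*I)*(-2))*0) = 8*(-8*I*0) = 8*0 = 0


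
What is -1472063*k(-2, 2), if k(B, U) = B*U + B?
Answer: 8832378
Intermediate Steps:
k(B, U) = B + B*U
-1472063*k(-2, 2) = -(-2944126)*(1 + 2) = -(-2944126)*3 = -1472063*(-6) = 8832378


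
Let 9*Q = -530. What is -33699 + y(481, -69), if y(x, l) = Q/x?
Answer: -145883501/4329 ≈ -33699.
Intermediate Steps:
Q = -530/9 (Q = (1/9)*(-530) = -530/9 ≈ -58.889)
y(x, l) = -530/(9*x)
-33699 + y(481, -69) = -33699 - 530/9/481 = -33699 - 530/9*1/481 = -33699 - 530/4329 = -145883501/4329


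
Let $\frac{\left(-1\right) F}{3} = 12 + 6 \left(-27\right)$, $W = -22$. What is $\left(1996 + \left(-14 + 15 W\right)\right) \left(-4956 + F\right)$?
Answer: $-7443912$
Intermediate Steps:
$F = 450$ ($F = - 3 \left(12 + 6 \left(-27\right)\right) = - 3 \left(12 - 162\right) = \left(-3\right) \left(-150\right) = 450$)
$\left(1996 + \left(-14 + 15 W\right)\right) \left(-4956 + F\right) = \left(1996 + \left(-14 + 15 \left(-22\right)\right)\right) \left(-4956 + 450\right) = \left(1996 - 344\right) \left(-4506\right) = 1652 \left(-4506\right) = -7443912$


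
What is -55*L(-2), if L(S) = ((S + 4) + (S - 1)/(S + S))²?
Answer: -6655/16 ≈ -415.94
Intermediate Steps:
L(S) = (4 + S + (-1 + S)/(2*S))² (L(S) = ((4 + S) + (-1 + S)/((2*S)))² = ((4 + S) + (-1 + S)*(1/(2*S)))² = ((4 + S) + (-1 + S)/(2*S))² = (4 + S + (-1 + S)/(2*S))²)
-55*L(-2) = -55*(-1 + 2*(-2)² + 9*(-2))²/(4*(-2)²) = -55*(-1 + 2*4 - 18)²/(4*4) = -55*(-1 + 8 - 18)²/(4*4) = -55*(-11)²/(4*4) = -55*121/(4*4) = -55*121/16 = -6655/16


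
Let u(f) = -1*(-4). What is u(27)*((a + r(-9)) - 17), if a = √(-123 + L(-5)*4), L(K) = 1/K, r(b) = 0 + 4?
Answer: -52 + 4*I*√3095/5 ≈ -52.0 + 44.506*I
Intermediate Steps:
r(b) = 4
a = I*√3095/5 (a = √(-123 + 4/(-5)) = √(-123 - ⅕*4) = √(-123 - ⅘) = √(-619/5) = I*√3095/5 ≈ 11.127*I)
u(f) = 4
u(27)*((a + r(-9)) - 17) = 4*((I*√3095/5 + 4) - 17) = 4*((4 + I*√3095/5) - 17) = 4*(-13 + I*√3095/5) = -52 + 4*I*√3095/5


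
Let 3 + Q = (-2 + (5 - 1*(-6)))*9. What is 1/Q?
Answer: 1/78 ≈ 0.012821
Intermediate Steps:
Q = 78 (Q = -3 + (-2 + (5 - 1*(-6)))*9 = -3 + (-2 + (5 + 6))*9 = -3 + (-2 + 11)*9 = -3 + 9*9 = -3 + 81 = 78)
1/Q = 1/78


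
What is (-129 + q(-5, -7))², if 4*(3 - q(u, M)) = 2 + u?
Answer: 251001/16 ≈ 15688.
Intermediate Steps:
q(u, M) = 5/2 - u/4 (q(u, M) = 3 - (2 + u)/4 = 3 + (-½ - u/4) = 5/2 - u/4)
(-129 + q(-5, -7))² = (-129 + (5/2 - ¼*(-5)))² = (-129 + (5/2 + 5/4))² = (-129 + 15/4)² = (-501/4)² = 251001/16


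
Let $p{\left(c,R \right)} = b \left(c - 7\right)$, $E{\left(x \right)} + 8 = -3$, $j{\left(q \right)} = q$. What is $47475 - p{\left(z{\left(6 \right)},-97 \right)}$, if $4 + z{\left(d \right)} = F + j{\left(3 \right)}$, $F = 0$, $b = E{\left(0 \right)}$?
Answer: $47387$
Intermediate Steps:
$E{\left(x \right)} = -11$ ($E{\left(x \right)} = -8 - 3 = -11$)
$b = -11$
$z{\left(d \right)} = -1$ ($z{\left(d \right)} = -4 + \left(0 + 3\right) = -4 + 3 = -1$)
$p{\left(c,R \right)} = 77 - 11 c$ ($p{\left(c,R \right)} = - 11 \left(c - 7\right) = - 11 \left(-7 + c\right) = 77 - 11 c$)
$47475 - p{\left(z{\left(6 \right)},-97 \right)} = 47475 - \left(77 - -11\right) = 47475 - \left(77 + 11\right) = 47475 - 88 = 47387$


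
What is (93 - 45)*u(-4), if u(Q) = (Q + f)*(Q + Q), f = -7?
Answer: 4224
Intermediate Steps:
u(Q) = 2*Q*(-7 + Q) (u(Q) = (Q - 7)*(Q + Q) = (-7 + Q)*(2*Q) = 2*Q*(-7 + Q))
(93 - 45)*u(-4) = (93 - 45)*(2*(-4)*(-7 - 4)) = 48*(2*(-4)*(-11)) = 48*88 = 4224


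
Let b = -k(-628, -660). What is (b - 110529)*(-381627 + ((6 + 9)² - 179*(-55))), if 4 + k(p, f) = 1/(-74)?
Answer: 3038908597893/74 ≈ 4.1066e+10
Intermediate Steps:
k(p, f) = -297/74 (k(p, f) = -4 + 1/(-74) = -4 - 1/74 = -297/74)
b = 297/74 (b = -1*(-297/74) = 297/74 ≈ 4.0135)
(b - 110529)*(-381627 + ((6 + 9)² - 179*(-55))) = (297/74 - 110529)*(-381627 + ((6 + 9)² - 179*(-55))) = -8178849*(-381627 + (15² + 9845))/74 = -8178849*(-381627 + (225 + 9845))/74 = -8178849*(-381627 + 10070)/74 = -8178849/74*(-371557) = 3038908597893/74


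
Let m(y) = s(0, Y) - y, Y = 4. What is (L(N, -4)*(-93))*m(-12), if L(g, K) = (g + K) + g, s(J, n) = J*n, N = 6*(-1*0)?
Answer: 4464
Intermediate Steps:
N = 0 (N = 6*0 = 0)
L(g, K) = K + 2*g (L(g, K) = (K + g) + g = K + 2*g)
m(y) = -y (m(y) = 0*4 - y = 0 - y = -y)
(L(N, -4)*(-93))*m(-12) = ((-4 + 2*0)*(-93))*(-1*(-12)) = ((-4 + 0)*(-93))*12 = -4*(-93)*12 = 372*12 = 4464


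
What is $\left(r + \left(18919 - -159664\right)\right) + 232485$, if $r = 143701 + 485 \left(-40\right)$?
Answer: $535369$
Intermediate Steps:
$r = 124301$ ($r = 143701 - 19400 = 124301$)
$\left(r + \left(18919 - -159664\right)\right) + 232485 = \left(124301 + \left(18919 - -159664\right)\right) + 232485 = \left(124301 + \left(18919 + 159664\right)\right) + 232485 = \left(124301 + 178583\right) + 232485 = 302884 + 232485 = 535369$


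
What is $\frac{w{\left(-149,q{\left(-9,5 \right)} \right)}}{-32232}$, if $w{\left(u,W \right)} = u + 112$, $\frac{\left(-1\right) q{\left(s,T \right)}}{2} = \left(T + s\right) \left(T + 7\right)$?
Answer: $\frac{37}{32232} \approx 0.0011479$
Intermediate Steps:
$q{\left(s,T \right)} = - 2 \left(7 + T\right) \left(T + s\right)$ ($q{\left(s,T \right)} = - 2 \left(T + s\right) \left(T + 7\right) = - 2 \left(T + s\right) \left(7 + T\right) = - 2 \left(7 + T\right) \left(T + s\right)$)
$w{\left(u,W \right)} = 112 + u$
$\frac{w{\left(-149,q{\left(-9,5 \right)} \right)}}{-32232} = \frac{112 - 149}{-32232} = \left(-37\right) \left(- \frac{1}{32232}\right) = \frac{37}{32232}$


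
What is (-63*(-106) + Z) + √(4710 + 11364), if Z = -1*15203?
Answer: -8525 + 3*√1786 ≈ -8398.2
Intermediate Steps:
Z = -15203
(-63*(-106) + Z) + √(4710 + 11364) = (-63*(-106) - 15203) + √(4710 + 11364) = (6678 - 15203) + √16074 = -8525 + 3*√1786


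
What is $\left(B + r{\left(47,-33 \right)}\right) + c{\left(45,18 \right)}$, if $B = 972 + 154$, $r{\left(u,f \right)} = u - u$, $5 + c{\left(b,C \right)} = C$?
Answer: $1139$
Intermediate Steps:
$c{\left(b,C \right)} = -5 + C$
$r{\left(u,f \right)} = 0$
$B = 1126$
$\left(B + r{\left(47,-33 \right)}\right) + c{\left(45,18 \right)} = \left(1126 + 0\right) + \left(-5 + 18\right) = 1126 + 13 = 1139$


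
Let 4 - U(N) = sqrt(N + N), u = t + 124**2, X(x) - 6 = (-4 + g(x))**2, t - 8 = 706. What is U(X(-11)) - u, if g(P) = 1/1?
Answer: -16086 - sqrt(30) ≈ -16091.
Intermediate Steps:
t = 714 (t = 8 + 706 = 714)
g(P) = 1
X(x) = 15 (X(x) = 6 + (-4 + 1)**2 = 6 + (-3)**2 = 6 + 9 = 15)
u = 16090 (u = 714 + 124**2 = 714 + 15376 = 16090)
U(N) = 4 - sqrt(2)*sqrt(N) (U(N) = 4 - sqrt(N + N) = 4 - sqrt(2*N) = 4 - sqrt(2)*sqrt(N))
U(X(-11)) - u = (4 - sqrt(2)*sqrt(15)) - 1*16090 = (4 - sqrt(30)) - 16090 = -16086 - sqrt(30)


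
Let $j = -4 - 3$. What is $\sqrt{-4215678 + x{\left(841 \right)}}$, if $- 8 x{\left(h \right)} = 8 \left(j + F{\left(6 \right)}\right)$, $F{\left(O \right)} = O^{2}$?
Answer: $i \sqrt{4215707} \approx 2053.2 i$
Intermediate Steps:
$j = -7$ ($j = -4 - 3 = -7$)
$x{\left(h \right)} = -29$ ($x{\left(h \right)} = - \frac{8 \left(-7 + 6^{2}\right)}{8} = - \frac{8 \left(-7 + 36\right)}{8} = - \frac{8 \cdot 29}{8} = \left(- \frac{1}{8}\right) 232 = -29$)
$\sqrt{-4215678 + x{\left(841 \right)}} = \sqrt{-4215678 - 29} = \sqrt{-4215707} = i \sqrt{4215707}$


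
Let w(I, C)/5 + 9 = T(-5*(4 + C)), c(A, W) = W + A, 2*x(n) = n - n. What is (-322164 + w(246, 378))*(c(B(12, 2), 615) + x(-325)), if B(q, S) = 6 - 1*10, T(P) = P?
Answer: -202704749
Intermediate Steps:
x(n) = 0 (x(n) = (n - n)/2 = (½)*0 = 0)
B(q, S) = -4 (B(q, S) = 6 - 10 = -4)
c(A, W) = A + W
w(I, C) = -145 - 25*C (w(I, C) = -45 + 5*(-5*(4 + C)) = -45 + 5*(-20 - 5*C) = -45 + (-100 - 25*C) = -145 - 25*C)
(-322164 + w(246, 378))*(c(B(12, 2), 615) + x(-325)) = (-322164 + (-145 - 25*378))*((-4 + 615) + 0) = (-322164 + (-145 - 9450))*(611 + 0) = (-322164 - 9595)*611 = -331759*611 = -202704749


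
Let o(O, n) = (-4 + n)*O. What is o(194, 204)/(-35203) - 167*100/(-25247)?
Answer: -391693500/888770141 ≈ -0.44071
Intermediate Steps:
o(O, n) = O*(-4 + n)
o(194, 204)/(-35203) - 167*100/(-25247) = (194*(-4 + 204))/(-35203) - 167*100/(-25247) = (194*200)*(-1/35203) - 16700*(-1/25247) = 38800*(-1/35203) + 16700/25247 = -38800/35203 + 16700/25247 = -391693500/888770141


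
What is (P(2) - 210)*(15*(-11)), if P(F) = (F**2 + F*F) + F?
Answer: 33000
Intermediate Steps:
P(F) = F + 2*F**2 (P(F) = (F**2 + F**2) + F = 2*F**2 + F = F + 2*F**2)
(P(2) - 210)*(15*(-11)) = (2*(1 + 2*2) - 210)*(15*(-11)) = (2*(1 + 4) - 210)*(-165) = (2*5 - 210)*(-165) = (10 - 210)*(-165) = -200*(-165) = 33000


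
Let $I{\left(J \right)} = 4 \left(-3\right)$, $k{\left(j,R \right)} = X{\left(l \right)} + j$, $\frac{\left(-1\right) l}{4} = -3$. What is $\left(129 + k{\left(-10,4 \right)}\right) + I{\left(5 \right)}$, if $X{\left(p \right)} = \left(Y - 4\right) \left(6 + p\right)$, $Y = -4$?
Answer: $-37$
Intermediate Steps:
$l = 12$ ($l = \left(-4\right) \left(-3\right) = 12$)
$X{\left(p \right)} = -48 - 8 p$ ($X{\left(p \right)} = \left(-4 - 4\right) \left(6 + p\right) = - 8 \left(6 + p\right) = -48 - 8 p$)
$k{\left(j,R \right)} = -144 + j$ ($k{\left(j,R \right)} = \left(-48 - 96\right) + j = -144 + j$)
$I{\left(J \right)} = -12$
$\left(129 + k{\left(-10,4 \right)}\right) + I{\left(5 \right)} = \left(129 - 154\right) - 12 = -25 - 12 = -37$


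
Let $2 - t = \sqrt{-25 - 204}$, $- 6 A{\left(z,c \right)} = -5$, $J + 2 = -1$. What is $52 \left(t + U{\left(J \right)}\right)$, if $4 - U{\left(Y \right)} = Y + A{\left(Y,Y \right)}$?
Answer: $\frac{1274}{3} - 52 i \sqrt{229} \approx 424.67 - 786.9 i$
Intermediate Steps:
$J = -3$ ($J = -2 - 1 = -3$)
$A{\left(z,c \right)} = \frac{5}{6}$ ($A{\left(z,c \right)} = \left(- \frac{1}{6}\right) \left(-5\right) = \frac{5}{6}$)
$t = 2 - i \sqrt{229}$ ($t = 2 - \sqrt{-25 - 204} = 2 - \sqrt{-229} = 2 - i \sqrt{229} \approx 2.0 - 15.133 i$)
$U{\left(Y \right)} = \frac{19}{6} - Y$ ($U{\left(Y \right)} = 4 - \left(Y + \frac{5}{6}\right) = 4 - \left(\frac{5}{6} + Y\right) = \frac{19}{6} - Y$)
$52 \left(t + U{\left(J \right)}\right) = 52 \left(\left(2 - i \sqrt{229}\right) + \left(\frac{19}{6} - -3\right)\right) = 52 \left(\left(2 - i \sqrt{229}\right) + \left(\frac{19}{6} + 3\right)\right) = 52 \left(\left(2 - i \sqrt{229}\right) + \frac{37}{6}\right) = 52 \left(\frac{49}{6} - i \sqrt{229}\right) = \frac{1274}{3} - 52 i \sqrt{229}$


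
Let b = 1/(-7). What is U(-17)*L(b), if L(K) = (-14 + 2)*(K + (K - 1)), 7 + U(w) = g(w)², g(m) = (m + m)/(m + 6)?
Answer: 33372/847 ≈ 39.400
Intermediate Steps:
g(m) = 2*m/(6 + m) (g(m) = (2*m)/(6 + m) = 2*m/(6 + m))
U(w) = -7 + 4*w²/(6 + w)² (U(w) = -7 + (2*w/(6 + w))² = -7 + 4*w²/(6 + w)²)
b = -⅐ ≈ -0.14286
L(K) = 12 - 24*K (L(K) = -12*(K + (-1 + K)) = -12*(-1 + 2*K) = 12 - 24*K)
U(-17)*L(b) = (-7 + 4*(-17)²/(6 - 17)²)*(12 - 24*(-⅐)) = (-7 + 4*289/(-11)²)*(12 + 24/7) = (-7 + 4*289*(1/121))*(108/7) = (-7 + 1156/121)*(108/7) = (309/121)*(108/7) = 33372/847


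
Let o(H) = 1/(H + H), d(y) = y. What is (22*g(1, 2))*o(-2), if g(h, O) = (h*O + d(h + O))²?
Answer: -275/2 ≈ -137.50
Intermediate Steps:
g(h, O) = (O + h + O*h)² (g(h, O) = (h*O + (h + O))² = (O*h + (O + h))² = (O + h + O*h)²)
o(H) = 1/(2*H)
(22*g(1, 2))*o(-2) = (22*(2 + 1 + 2*1)²)*((½)/(-2)) = (22*(2 + 1 + 2)²)*((½)*(-½)) = (22*5²)*(-¼) = (22*25)*(-¼) = 550*(-¼) = -275/2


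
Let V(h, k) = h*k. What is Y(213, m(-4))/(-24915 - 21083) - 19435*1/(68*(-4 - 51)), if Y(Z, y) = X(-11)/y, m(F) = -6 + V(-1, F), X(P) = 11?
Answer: 44699585/8601626 ≈ 5.1966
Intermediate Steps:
m(F) = -6 - F
Y(Z, y) = 11/y
Y(213, m(-4))/(-24915 - 21083) - 19435*1/(68*(-4 - 51)) = (11/(-6 - 1*(-4)))/(-24915 - 21083) - 19435*1/(68*(-4 - 51)) = (11/(-6 + 4))/(-45998) - 19435/(68*(-55)) = (11/(-2))*(-1/45998) - 19435/(-3740) = (11*(-1/2))*(-1/45998) - 19435*(-1/3740) = -11/2*(-1/45998) + 3887/748 = 11/91996 + 3887/748 = 44699585/8601626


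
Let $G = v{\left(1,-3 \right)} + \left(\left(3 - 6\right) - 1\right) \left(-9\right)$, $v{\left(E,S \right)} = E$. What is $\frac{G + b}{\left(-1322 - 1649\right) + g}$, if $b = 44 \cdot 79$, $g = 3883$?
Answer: $\frac{1171}{304} \approx 3.852$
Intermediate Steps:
$b = 3476$
$G = 37$ ($G = 1 + \left(\left(3 - 6\right) - 1\right) \left(-9\right) = 1 + \left(-3 - 1\right) \left(-9\right) = 1 - -36 = 1 + 36 = 37$)
$\frac{G + b}{\left(-1322 - 1649\right) + g} = \frac{37 + 3476}{\left(-1322 - 1649\right) + 3883} = \frac{3513}{-2971 + 3883} = \frac{3513}{912} = 3513 \cdot \frac{1}{912} = \frac{1171}{304}$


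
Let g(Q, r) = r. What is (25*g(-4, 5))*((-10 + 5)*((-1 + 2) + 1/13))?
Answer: -8750/13 ≈ -673.08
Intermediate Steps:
(25*g(-4, 5))*((-10 + 5)*((-1 + 2) + 1/13)) = (25*5)*((-10 + 5)*((-1 + 2) + 1/13)) = 125*(-5*(1 + 1/13)) = 125*(-5*14/13) = 125*(-70/13) = -8750/13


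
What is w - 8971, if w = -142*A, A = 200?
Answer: -37371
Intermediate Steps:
w = -28400 (w = -142*200 = -28400)
w - 8971 = -28400 - 8971 = -37371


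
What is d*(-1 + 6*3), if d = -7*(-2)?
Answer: 238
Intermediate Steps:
d = 14
d*(-1 + 6*3) = 14*(-1 + 6*3) = 14*(-1 + 18) = 14*17 = 238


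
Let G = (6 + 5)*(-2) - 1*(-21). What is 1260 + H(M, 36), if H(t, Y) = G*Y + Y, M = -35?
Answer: 1260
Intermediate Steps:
G = -1 (G = 11*(-2) + 21 = -22 + 21 = -1)
H(t, Y) = 0 (H(t, Y) = -Y + Y = 0)
1260 + H(M, 36) = 1260 + 0 = 1260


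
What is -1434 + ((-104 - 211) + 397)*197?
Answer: 14720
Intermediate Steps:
-1434 + ((-104 - 211) + 397)*197 = -1434 + (-315 + 397)*197 = -1434 + 82*197 = -1434 + 16154 = 14720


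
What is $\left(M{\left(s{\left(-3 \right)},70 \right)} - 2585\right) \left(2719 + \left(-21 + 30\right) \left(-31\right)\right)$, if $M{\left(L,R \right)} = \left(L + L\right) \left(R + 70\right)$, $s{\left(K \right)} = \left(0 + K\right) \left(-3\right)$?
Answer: $-158600$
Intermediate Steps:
$s{\left(K \right)} = - 3 K$ ($s{\left(K \right)} = K \left(-3\right) = - 3 K$)
$M{\left(L,R \right)} = 2 L \left(70 + R\right)$
$\left(M{\left(s{\left(-3 \right)},70 \right)} - 2585\right) \left(2719 + \left(-21 + 30\right) \left(-31\right)\right) = \left(2 \left(\left(-3\right) \left(-3\right)\right) \left(70 + 70\right) - 2585\right) \left(2719 + \left(-21 + 30\right) \left(-31\right)\right) = \left(2 \cdot 9 \cdot 140 - 2585\right) \left(2719 + 9 \left(-31\right)\right) = \left(2520 - 2585\right) \left(2719 - 279\right) = \left(-65\right) 2440 = -158600$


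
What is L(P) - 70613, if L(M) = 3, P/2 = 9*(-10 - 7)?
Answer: -70610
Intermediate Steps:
P = -306 (P = 2*(9*(-10 - 7)) = 2*(9*(-17)) = 2*(-153) = -306)
L(P) - 70613 = 3 - 70613 = -70610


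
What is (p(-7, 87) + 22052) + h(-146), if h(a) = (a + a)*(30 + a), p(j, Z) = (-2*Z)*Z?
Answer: 40786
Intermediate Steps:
p(j, Z) = -2*Z**2
h(a) = 2*a*(30 + a) (h(a) = (2*a)*(30 + a) = 2*a*(30 + a))
(p(-7, 87) + 22052) + h(-146) = (-2*87**2 + 22052) + 2*(-146)*(30 - 146) = (-2*7569 + 22052) + 2*(-146)*(-116) = (-15138 + 22052) + 33872 = 6914 + 33872 = 40786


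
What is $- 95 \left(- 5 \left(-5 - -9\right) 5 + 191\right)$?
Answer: $-8645$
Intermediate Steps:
$- 95 \left(- 5 \left(-5 - -9\right) 5 + 191\right) = - 95 \left(- 5 \left(-5 + 9\right) 5 + 191\right) = - 95 \left(\left(-5\right) 4 \cdot 5 + 191\right) = - 95 \left(\left(-20\right) 5 + 191\right) = - 95 \left(-100 + 191\right) = \left(-95\right) 91 = -8645$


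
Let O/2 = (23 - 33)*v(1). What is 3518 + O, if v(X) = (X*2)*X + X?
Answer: 3458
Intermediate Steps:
v(X) = X + 2*X**2 (v(X) = (2*X)*X + X = 2*X**2 + X = X + 2*X**2)
O = -60 (O = 2*((23 - 33)*(1*(1 + 2*1))) = 2*(-10*(1 + 2)) = 2*(-10*3) = 2*(-30) = -60)
3518 + O = 3518 - 60 = 3458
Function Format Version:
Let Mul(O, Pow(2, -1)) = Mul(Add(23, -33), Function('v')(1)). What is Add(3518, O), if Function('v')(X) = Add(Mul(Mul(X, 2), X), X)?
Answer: 3458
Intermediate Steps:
Function('v')(X) = Add(X, Mul(2, Pow(X, 2))) (Function('v')(X) = Add(Mul(Mul(2, X), X), X) = Add(Mul(2, Pow(X, 2)), X) = Add(X, Mul(2, Pow(X, 2))))
O = -60 (O = Mul(2, Mul(Add(23, -33), Mul(1, Add(1, Mul(2, 1))))) = Mul(2, Mul(-10, Mul(1, Add(1, 2)))) = Mul(2, Mul(-10, Mul(1, 3))) = Mul(2, Mul(-10, 3)) = Mul(2, -30) = -60)
Add(3518, O) = Add(3518, -60) = 3458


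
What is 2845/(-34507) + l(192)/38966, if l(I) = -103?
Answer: -114412491/1344599762 ≈ -0.085090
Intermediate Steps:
2845/(-34507) + l(192)/38966 = 2845/(-34507) - 103/38966 = 2845*(-1/34507) - 103*1/38966 = -2845/34507 - 103/38966 = -114412491/1344599762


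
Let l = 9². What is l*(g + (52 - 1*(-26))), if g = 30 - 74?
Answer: 2754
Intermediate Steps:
g = -44
l = 81
l*(g + (52 - 1*(-26))) = 81*(-44 + (52 - 1*(-26))) = 81*(-44 + (52 + 26)) = 81*(-44 + 78) = 81*34 = 2754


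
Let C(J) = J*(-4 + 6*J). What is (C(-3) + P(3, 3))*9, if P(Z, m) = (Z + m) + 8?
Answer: 720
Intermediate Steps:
P(Z, m) = 8 + Z + m
(C(-3) + P(3, 3))*9 = (2*(-3)*(-2 + 3*(-3)) + (8 + 3 + 3))*9 = (2*(-3)*(-2 - 9) + 14)*9 = (2*(-3)*(-11) + 14)*9 = (66 + 14)*9 = 80*9 = 720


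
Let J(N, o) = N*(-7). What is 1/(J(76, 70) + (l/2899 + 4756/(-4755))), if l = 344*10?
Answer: -13784745/7330914784 ≈ -0.0018804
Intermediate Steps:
l = 3440
J(N, o) = -7*N
1/(J(76, 70) + (l/2899 + 4756/(-4755))) = 1/(-7*76 + (3440/2899 + 4756/(-4755))) = 1/(-532 + (3440*(1/2899) + 4756*(-1/4755))) = 1/(-532 + (3440/2899 - 4756/4755)) = 1/(-532 + 2569556/13784745) = 1/(-7330914784/13784745) = -13784745/7330914784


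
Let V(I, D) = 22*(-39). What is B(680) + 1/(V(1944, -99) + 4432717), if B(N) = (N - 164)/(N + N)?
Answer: 571710151/1506832060 ≈ 0.37941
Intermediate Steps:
V(I, D) = -858
B(N) = (-164 + N)/(2*N) (B(N) = (-164 + N)/((2*N)) = (-164 + N)*(1/(2*N)) = (-164 + N)/(2*N))
B(680) + 1/(V(1944, -99) + 4432717) = (½)*(-164 + 680)/680 + 1/(-858 + 4432717) = (½)*(1/680)*516 + 1/4431859 = 129/340 + 1/4431859 = 571710151/1506832060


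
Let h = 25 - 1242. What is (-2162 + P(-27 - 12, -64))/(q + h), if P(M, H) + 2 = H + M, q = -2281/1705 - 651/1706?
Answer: 6594090910/3544925751 ≈ 1.8601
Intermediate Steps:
h = -1217
q = -5001341/2908730 (q = -2281*1/1705 - 651*1/1706 = -2281/1705 - 651/1706 = -5001341/2908730 ≈ -1.7194)
P(M, H) = -2 + H + M (P(M, H) = -2 + (H + M) = -2 + H + M)
(-2162 + P(-27 - 12, -64))/(q + h) = (-2162 + (-2 - 64 + (-27 - 12)))/(-5001341/2908730 - 1217) = (-2162 + (-2 - 64 - 39))/(-3544925751/2908730) = (-2162 - 105)*(-2908730/3544925751) = -2267*(-2908730/3544925751) = 6594090910/3544925751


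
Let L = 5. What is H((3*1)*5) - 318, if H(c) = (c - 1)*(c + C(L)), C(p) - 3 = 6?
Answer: 18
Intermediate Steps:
C(p) = 9 (C(p) = 3 + 6 = 9)
H(c) = (-1 + c)*(9 + c) (H(c) = (c - 1)*(c + 9) = (-1 + c)*(9 + c))
H((3*1)*5) - 318 = (-9 + ((3*1)*5)² + 8*((3*1)*5)) - 318 = (-9 + (3*5)² + 8*(3*5)) - 318 = (-9 + 15² + 8*15) - 318 = (-9 + 225 + 120) - 318 = 336 - 318 = 18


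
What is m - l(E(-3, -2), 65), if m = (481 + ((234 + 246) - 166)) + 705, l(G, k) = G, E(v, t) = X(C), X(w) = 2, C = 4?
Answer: 1498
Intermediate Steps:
E(v, t) = 2
m = 1500 (m = (481 + (480 - 166)) + 705 = (481 + 314) + 705 = 795 + 705 = 1500)
m - l(E(-3, -2), 65) = 1500 - 1*2 = 1500 - 2 = 1498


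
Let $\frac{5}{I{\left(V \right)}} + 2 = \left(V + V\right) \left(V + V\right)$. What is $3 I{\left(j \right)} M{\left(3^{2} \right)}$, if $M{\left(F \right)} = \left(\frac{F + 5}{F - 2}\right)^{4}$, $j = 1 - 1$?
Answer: $-120$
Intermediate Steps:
$j = 0$ ($j = 1 - 1 = 0$)
$I{\left(V \right)} = \frac{5}{-2 + 4 V^{2}}$ ($I{\left(V \right)} = \frac{5}{-2 + \left(V + V\right) \left(V + V\right)} = \frac{5}{-2 + 2 V 2 V} = \frac{5}{-2 + 4 V^{2}}$)
$M{\left(F \right)} = \frac{\left(5 + F\right)^{4}}{\left(-2 + F\right)^{4}}$ ($M{\left(F \right)} = \left(\frac{5 + F}{-2 + F}\right)^{4} = \frac{\left(5 + F\right)^{4}}{\left(-2 + F\right)^{4}}$)
$3 I{\left(j \right)} M{\left(3^{2} \right)} = 3 \frac{5}{2 \left(-1 + 2 \cdot 0^{2}\right)} \frac{\left(5 + 3^{2}\right)^{4}}{\left(-2 + 3^{2}\right)^{4}} = 3 \frac{5}{2 \left(-1 + 2 \cdot 0\right)} \frac{\left(5 + 9\right)^{4}}{\left(-2 + 9\right)^{4}} = 3 \frac{5}{2 \left(-1 + 0\right)} \frac{14^{4}}{2401} = 3 \frac{5}{2 \left(-1\right)} \frac{1}{2401} \cdot 38416 = 3 \cdot \frac{5}{2} \left(-1\right) 16 = 3 \left(- \frac{5}{2}\right) 16 = \left(- \frac{15}{2}\right) 16 = -120$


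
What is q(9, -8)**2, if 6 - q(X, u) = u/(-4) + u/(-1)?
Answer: 16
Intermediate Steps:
q(X, u) = 6 + 5*u/4 (q(X, u) = 6 - (u/(-4) + u/(-1)) = 6 - (u*(-1/4) + u*(-1)) = 6 - (-u/4 - u) = 6 - (-5)*u/4 = 6 + 5*u/4)
q(9, -8)**2 = (6 + (5/4)*(-8))**2 = (6 - 10)**2 = (-4)**2 = 16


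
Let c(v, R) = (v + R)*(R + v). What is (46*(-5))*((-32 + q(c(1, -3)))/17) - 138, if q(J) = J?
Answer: 4094/17 ≈ 240.82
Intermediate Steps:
c(v, R) = (R + v)**2 (c(v, R) = (R + v)*(R + v) = (R + v)**2)
(46*(-5))*((-32 + q(c(1, -3)))/17) - 138 = (46*(-5))*((-32 + (-3 + 1)**2)/17) - 138 = -230*(-32 + (-2)**2)/17 - 138 = -230*(-32 + 4)/17 - 138 = -(-6440)/17 - 138 = -230*(-28/17) - 138 = 6440/17 - 138 = 4094/17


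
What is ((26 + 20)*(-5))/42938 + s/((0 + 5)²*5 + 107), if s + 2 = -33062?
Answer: -88734712/622601 ≈ -142.52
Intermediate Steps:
s = -33064 (s = -2 - 33062 = -33064)
((26 + 20)*(-5))/42938 + s/((0 + 5)²*5 + 107) = ((26 + 20)*(-5))/42938 - 33064/((0 + 5)²*5 + 107) = (46*(-5))*(1/42938) - 33064/(5²*5 + 107) = -230*1/42938 - 33064/(25*5 + 107) = -115/21469 - 33064/(125 + 107) = -115/21469 - 33064/232 = -115/21469 - 33064*1/232 = -115/21469 - 4133/29 = -88734712/622601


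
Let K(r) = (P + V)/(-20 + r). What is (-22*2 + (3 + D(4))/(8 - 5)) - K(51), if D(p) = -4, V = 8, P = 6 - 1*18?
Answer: -4111/93 ≈ -44.204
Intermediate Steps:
P = -12 (P = 6 - 18 = -12)
K(r) = -4/(-20 + r) (K(r) = (-12 + 8)/(-20 + r) = -4/(-20 + r))
(-22*2 + (3 + D(4))/(8 - 5)) - K(51) = (-22*2 + (3 - 4)/(8 - 5)) - (-4)/(-20 + 51) = (-44 - 1/3) - (-4)/31 = (-44 - 1*1/3) - (-4)/31 = (-44 - 1/3) - 1*(-4/31) = -133/3 + 4/31 = -4111/93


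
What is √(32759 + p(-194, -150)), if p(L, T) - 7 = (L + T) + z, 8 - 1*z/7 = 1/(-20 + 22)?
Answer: √129898/2 ≈ 180.21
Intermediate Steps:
z = 105/2 (z = 56 - 7/(-20 + 22) = 56 - 7/2 = 105/2 ≈ 52.500)
p(L, T) = 119/2 + L + T (p(L, T) = 7 + ((L + T) + 105/2) = 7 + (105/2 + L + T) = 119/2 + L + T)
√(32759 + p(-194, -150)) = √(32759 + (119/2 - 194 - 150)) = √(32759 - 569/2) = √(64949/2) = √129898/2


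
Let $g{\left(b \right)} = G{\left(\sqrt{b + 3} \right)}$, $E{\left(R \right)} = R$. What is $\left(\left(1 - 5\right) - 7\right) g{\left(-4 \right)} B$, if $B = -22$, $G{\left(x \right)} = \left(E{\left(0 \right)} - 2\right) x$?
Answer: $- 484 i \approx - 484.0 i$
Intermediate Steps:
$G{\left(x \right)} = - 2 x$ ($G{\left(x \right)} = \left(0 - 2\right) x = - 2 x$)
$g{\left(b \right)} = - 2 \sqrt{3 + b}$ ($g{\left(b \right)} = - 2 \sqrt{b + 3} = - 2 \sqrt{3 + b}$)
$\left(\left(1 - 5\right) - 7\right) g{\left(-4 \right)} B = \left(\left(1 - 5\right) - 7\right) \left(- 2 \sqrt{3 - 4}\right) \left(-22\right) = \left(-4 - 7\right) \left(- 2 \sqrt{-1}\right) \left(-22\right) = - 11 \left(- 2 i\right) \left(-22\right) = 22 i \left(-22\right) = - 484 i$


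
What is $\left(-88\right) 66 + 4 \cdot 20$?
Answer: $-5728$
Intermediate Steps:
$\left(-88\right) 66 + 4 \cdot 20 = -5808 + 80 = -5728$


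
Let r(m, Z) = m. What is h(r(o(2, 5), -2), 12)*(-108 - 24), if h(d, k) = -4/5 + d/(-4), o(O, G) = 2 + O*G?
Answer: 2508/5 ≈ 501.60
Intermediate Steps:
o(O, G) = 2 + G*O
h(d, k) = -⅘ - d/4 (h(d, k) = -4*⅕ + d*(-¼) = -⅘ - d/4)
h(r(o(2, 5), -2), 12)*(-108 - 24) = (-⅘ - (2 + 5*2)/4)*(-108 - 24) = (-⅘ - (2 + 10)/4)*(-132) = (-⅘ - ¼*12)*(-132) = (-⅘ - 3)*(-132) = -19/5*(-132) = 2508/5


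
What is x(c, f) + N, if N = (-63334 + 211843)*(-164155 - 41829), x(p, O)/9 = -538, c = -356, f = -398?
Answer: -30590482698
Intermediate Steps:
x(p, O) = -4842 (x(p, O) = 9*(-538) = -4842)
N = -30590477856 (N = 148509*(-205984) = -30590477856)
x(c, f) + N = -4842 - 30590477856 = -30590482698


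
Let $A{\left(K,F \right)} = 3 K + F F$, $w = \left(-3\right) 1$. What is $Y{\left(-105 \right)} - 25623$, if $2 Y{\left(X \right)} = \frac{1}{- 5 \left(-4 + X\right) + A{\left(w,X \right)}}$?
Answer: $- \frac{592455005}{23122} \approx -25623.0$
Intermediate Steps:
$w = -3$
$A{\left(K,F \right)} = F^{2} + 3 K$ ($A{\left(K,F \right)} = 3 K + F^{2} = F^{2} + 3 K$)
$Y{\left(X \right)} = \frac{1}{2 \left(11 + X^{2} - 5 X\right)}$ ($Y{\left(X \right)} = \frac{1}{2 \left(- 5 \left(-4 + X\right) + \left(X^{2} + 3 \left(-3\right)\right)\right)} = \frac{1}{2 \left(\left(20 - 5 X\right) + \left(X^{2} - 9\right)\right)} = \frac{1}{2 \left(\left(20 - 5 X\right) + \left(-9 + X^{2}\right)\right)} = \frac{1}{2 \left(11 + X^{2} - 5 X\right)}$)
$Y{\left(-105 \right)} - 25623 = \frac{1}{2 \left(11 + \left(-105\right)^{2} - -525\right)} - 25623 = \frac{1}{2 \left(11 + 11025 + 525\right)} - 25623 = \frac{1}{2 \cdot 11561} - 25623 = \frac{1}{2} \cdot \frac{1}{11561} - 25623 = \frac{1}{23122} - 25623 = - \frac{592455005}{23122}$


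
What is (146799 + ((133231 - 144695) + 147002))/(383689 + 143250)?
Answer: 282337/526939 ≈ 0.53581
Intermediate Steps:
(146799 + ((133231 - 144695) + 147002))/(383689 + 143250) = (146799 + (-11464 + 147002))/526939 = (146799 + 135538)*(1/526939) = 282337*(1/526939) = 282337/526939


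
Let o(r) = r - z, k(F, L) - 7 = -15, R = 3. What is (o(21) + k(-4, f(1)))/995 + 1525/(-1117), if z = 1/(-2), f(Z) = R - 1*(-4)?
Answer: -3004591/2222830 ≈ -1.3517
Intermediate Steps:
f(Z) = 7 (f(Z) = 3 - 1*(-4) = 3 + 4 = 7)
k(F, L) = -8 (k(F, L) = 7 - 15 = -8)
z = -½ ≈ -0.50000
o(r) = ½ + r (o(r) = r - 1*(-½) = r + ½ = ½ + r)
(o(21) + k(-4, f(1)))/995 + 1525/(-1117) = ((½ + 21) - 8)/995 + 1525/(-1117) = (43/2 - 8)*(1/995) + 1525*(-1/1117) = (27/2)*(1/995) - 1525/1117 = 27/1990 - 1525/1117 = -3004591/2222830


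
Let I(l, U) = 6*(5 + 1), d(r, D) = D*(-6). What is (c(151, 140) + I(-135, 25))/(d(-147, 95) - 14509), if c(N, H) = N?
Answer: -11/887 ≈ -0.012401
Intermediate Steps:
d(r, D) = -6*D
I(l, U) = 36 (I(l, U) = 6*6 = 36)
(c(151, 140) + I(-135, 25))/(d(-147, 95) - 14509) = (151 + 36)/(-6*95 - 14509) = 187/(-570 - 14509) = 187/(-15079) = 187*(-1/15079) = -11/887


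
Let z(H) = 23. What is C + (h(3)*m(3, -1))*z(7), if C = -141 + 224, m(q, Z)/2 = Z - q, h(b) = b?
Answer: -469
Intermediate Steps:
m(q, Z) = -2*q + 2*Z (m(q, Z) = 2*(Z - q) = -2*q + 2*Z)
C = 83
C + (h(3)*m(3, -1))*z(7) = 83 + (3*(-2*3 + 2*(-1)))*23 = 83 + (3*(-6 - 2))*23 = 83 + (3*(-8))*23 = 83 - 24*23 = 83 - 552 = -469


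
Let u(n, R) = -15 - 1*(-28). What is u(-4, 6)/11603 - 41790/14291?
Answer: -484703587/165818473 ≈ -2.9231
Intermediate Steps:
u(n, R) = 13 (u(n, R) = -15 + 28 = 13)
u(-4, 6)/11603 - 41790/14291 = 13/11603 - 41790/14291 = -484703587/165818473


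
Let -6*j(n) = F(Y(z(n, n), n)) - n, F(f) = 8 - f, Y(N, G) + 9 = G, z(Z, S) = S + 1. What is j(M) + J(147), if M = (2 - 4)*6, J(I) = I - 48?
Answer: 553/6 ≈ 92.167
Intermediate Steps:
z(Z, S) = 1 + S
Y(N, G) = -9 + G
J(I) = -48 + I
M = -12 (M = -2*6 = -12)
j(n) = -17/6 + n/3 (j(n) = -((8 - (-9 + n)) - n)/6 = -((8 + (9 - n)) - n)/6 = -((17 - n) - n)/6 = -(17 - 2*n)/6 = -17/6 + n/3)
j(M) + J(147) = (-17/6 + (⅓)*(-12)) + (-48 + 147) = (-17/6 - 4) + 99 = -41/6 + 99 = 553/6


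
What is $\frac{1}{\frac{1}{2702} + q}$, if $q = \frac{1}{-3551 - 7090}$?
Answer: $\frac{28751982}{7939} \approx 3621.6$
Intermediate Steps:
$q = - \frac{1}{10641}$ ($q = \frac{1}{-10641} = - \frac{1}{10641} \approx -9.3976 \cdot 10^{-5}$)
$\frac{1}{\frac{1}{2702} + q} = \frac{1}{\frac{1}{2702} - \frac{1}{10641}} = \frac{1}{\frac{7939}{28751982}} = \frac{28751982}{7939}$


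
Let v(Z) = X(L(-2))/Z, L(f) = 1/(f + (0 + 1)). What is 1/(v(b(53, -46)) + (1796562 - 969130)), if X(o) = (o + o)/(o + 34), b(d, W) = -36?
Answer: 594/491494609 ≈ 1.2086e-6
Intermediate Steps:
L(f) = 1/(1 + f) (L(f) = 1/(f + 1) = 1/(1 + f))
X(o) = 2*o/(34 + o) (X(o) = (2*o)/(34 + o) = 2*o/(34 + o))
v(Z) = -2/(33*Z) (v(Z) = (2/((1 - 2)*(34 + 1/(1 - 2))))/Z = (2/(-1*(34 + 1/(-1))))/Z = (2*(-1)/(34 - 1))/Z = (2*(-1)/33)/Z = (2*(-1)*(1/33))/Z = -2/(33*Z))
1/(v(b(53, -46)) + (1796562 - 969130)) = 1/(-2/33/(-36) + (1796562 - 969130)) = 1/(-2/33*(-1/36) + 827432) = 1/(1/594 + 827432) = 1/(491494609/594) = 594/491494609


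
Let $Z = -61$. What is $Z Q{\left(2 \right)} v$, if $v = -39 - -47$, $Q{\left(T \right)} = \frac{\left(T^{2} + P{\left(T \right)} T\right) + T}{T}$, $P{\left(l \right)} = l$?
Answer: $-2440$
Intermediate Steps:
$Q{\left(T \right)} = \frac{T + 2 T^{2}}{T}$ ($Q{\left(T \right)} = \frac{\left(T^{2} + T T\right) + T}{T} = \frac{\left(T^{2} + T^{2}\right) + T}{T} = \frac{2 T^{2} + T}{T} = \frac{T + 2 T^{2}}{T}$)
$v = 8$ ($v = -39 + 47 = 8$)
$Z Q{\left(2 \right)} v = - 61 \left(1 + 2 \cdot 2\right) 8 = - 61 \left(1 + 4\right) 8 = \left(-61\right) 5 \cdot 8 = \left(-305\right) 8 = -2440$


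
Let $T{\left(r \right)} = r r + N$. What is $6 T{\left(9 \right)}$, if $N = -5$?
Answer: $456$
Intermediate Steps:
$T{\left(r \right)} = -5 + r^{2}$ ($T{\left(r \right)} = r r - 5 = r^{2} - 5 = -5 + r^{2}$)
$6 T{\left(9 \right)} = 6 \left(-5 + 9^{2}\right) = 6 \left(-5 + 81\right) = 6 \cdot 76 = 456$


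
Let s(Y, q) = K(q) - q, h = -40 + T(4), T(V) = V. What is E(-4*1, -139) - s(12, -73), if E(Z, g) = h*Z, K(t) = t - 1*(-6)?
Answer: 138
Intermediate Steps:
K(t) = 6 + t (K(t) = t + 6 = 6 + t)
h = -36 (h = -40 + 4 = -36)
E(Z, g) = -36*Z
s(Y, q) = 6 (s(Y, q) = (6 + q) - q = 6)
E(-4*1, -139) - s(12, -73) = -(-144) - 1*6 = -36*(-4) - 6 = 144 - 6 = 138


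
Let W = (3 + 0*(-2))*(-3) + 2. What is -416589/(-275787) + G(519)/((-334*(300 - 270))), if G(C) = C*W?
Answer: 575128439/307042860 ≈ 1.8731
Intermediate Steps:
W = -7 (W = (3 + 0)*(-3) + 2 = 3*(-3) + 2 = -9 + 2 = -7)
G(C) = -7*C (G(C) = C*(-7) = -7*C)
-416589/(-275787) + G(519)/((-334*(300 - 270))) = -416589/(-275787) + (-7*519)/((-334*(300 - 270))) = -416589*(-1/275787) - 3633/((-334*30)) = 138863/91929 - 3633/(-10020) = 138863/91929 - 3633*(-1/10020) = 138863/91929 + 1211/3340 = 575128439/307042860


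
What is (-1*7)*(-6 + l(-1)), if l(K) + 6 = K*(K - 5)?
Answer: 42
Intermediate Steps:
l(K) = -6 + K*(-5 + K) (l(K) = -6 + K*(K - 5) = -6 + K*(-5 + K))
(-1*7)*(-6 + l(-1)) = (-1*7)*(-6 + (-6 + (-1)² - 5*(-1))) = -7*(-6 + (-6 + 1 + 5)) = -7*(-6 + 0) = -7*(-6) = 42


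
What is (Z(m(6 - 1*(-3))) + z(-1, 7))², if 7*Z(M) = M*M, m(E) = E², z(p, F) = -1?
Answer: 42954916/49 ≈ 8.7663e+5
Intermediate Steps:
Z(M) = M²/7 (Z(M) = (M*M)/7 = M²/7)
(Z(m(6 - 1*(-3))) + z(-1, 7))² = (((6 - 1*(-3))²)²/7 - 1)² = (((6 + 3)²)²/7 - 1)² = ((9²)²/7 - 1)² = ((⅐)*81² - 1)² = ((⅐)*6561 - 1)² = (6561/7 - 1)² = (6554/7)² = 42954916/49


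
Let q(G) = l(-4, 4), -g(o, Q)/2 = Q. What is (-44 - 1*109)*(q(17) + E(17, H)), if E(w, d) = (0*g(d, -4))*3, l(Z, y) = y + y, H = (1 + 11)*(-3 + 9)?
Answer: -1224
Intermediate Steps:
H = 72 (H = 12*6 = 72)
l(Z, y) = 2*y
g(o, Q) = -2*Q
q(G) = 8 (q(G) = 2*4 = 8)
E(w, d) = 0 (E(w, d) = (0*(-2*(-4)))*3 = (0*8)*3 = 0*3 = 0)
(-44 - 1*109)*(q(17) + E(17, H)) = (-44 - 1*109)*(8 + 0) = (-44 - 109)*8 = -153*8 = -1224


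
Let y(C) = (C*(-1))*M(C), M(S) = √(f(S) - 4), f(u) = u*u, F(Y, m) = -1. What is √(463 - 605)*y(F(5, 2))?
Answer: -√426 ≈ -20.640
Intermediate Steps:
f(u) = u²
M(S) = √(-4 + S²) (M(S) = √(S² - 4) = √(-4 + S²))
y(C) = -C*√(-4 + C²) (y(C) = (C*(-1))*√(-4 + C²) = (-C)*√(-4 + C²) = -C*√(-4 + C²))
√(463 - 605)*y(F(5, 2)) = √(463 - 605)*(-1*(-1)*√(-4 + (-1)²)) = √(-142)*(-1*(-1)*√(-4 + 1)) = (I*√142)*(-1*(-1)*√(-3)) = (I*√142)*(-1*(-1)*I*√3) = (I*√142)*(I*√3) = -√426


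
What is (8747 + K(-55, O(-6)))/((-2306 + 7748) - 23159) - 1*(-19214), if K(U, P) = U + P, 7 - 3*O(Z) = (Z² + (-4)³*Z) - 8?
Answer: 340405881/17717 ≈ 19214.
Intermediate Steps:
O(Z) = 5 - Z²/3 + 64*Z/3 (O(Z) = 7/3 - ((Z² + (-4)³*Z) - 8)/3 = 7/3 - ((Z² - 64*Z) - 8)/3 = 7/3 - (-8 + Z² - 64*Z)/3 = 7/3 + (8/3 - Z²/3 + 64*Z/3) = 5 - Z²/3 + 64*Z/3)
K(U, P) = P + U
(8747 + K(-55, O(-6)))/((-2306 + 7748) - 23159) - 1*(-19214) = (8747 + ((5 - ⅓*(-6)² + (64/3)*(-6)) - 55))/((-2306 + 7748) - 23159) - 1*(-19214) = (8747 + ((5 - ⅓*36 - 128) - 55))/(5442 - 23159) + 19214 = (8747 + ((5 - 12 - 128) - 55))/(-17717) + 19214 = (8747 + (-135 - 55))*(-1/17717) + 19214 = (8747 - 190)*(-1/17717) + 19214 = 8557*(-1/17717) + 19214 = -8557/17717 + 19214 = 340405881/17717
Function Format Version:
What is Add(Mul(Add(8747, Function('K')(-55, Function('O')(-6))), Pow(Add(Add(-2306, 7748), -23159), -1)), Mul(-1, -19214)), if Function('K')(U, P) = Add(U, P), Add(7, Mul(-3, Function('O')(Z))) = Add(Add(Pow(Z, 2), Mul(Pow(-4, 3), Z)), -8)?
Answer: Rational(340405881, 17717) ≈ 19214.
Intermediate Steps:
Function('O')(Z) = Add(5, Mul(Rational(-1, 3), Pow(Z, 2)), Mul(Rational(64, 3), Z)) (Function('O')(Z) = Add(Rational(7, 3), Mul(Rational(-1, 3), Add(Add(Pow(Z, 2), Mul(Pow(-4, 3), Z)), -8))) = Add(Rational(7, 3), Mul(Rational(-1, 3), Add(Add(Pow(Z, 2), Mul(-64, Z)), -8))) = Add(Rational(7, 3), Mul(Rational(-1, 3), Add(-8, Pow(Z, 2), Mul(-64, Z)))) = Add(Rational(7, 3), Add(Rational(8, 3), Mul(Rational(-1, 3), Pow(Z, 2)), Mul(Rational(64, 3), Z))) = Add(5, Mul(Rational(-1, 3), Pow(Z, 2)), Mul(Rational(64, 3), Z)))
Function('K')(U, P) = Add(P, U)
Add(Mul(Add(8747, Function('K')(-55, Function('O')(-6))), Pow(Add(Add(-2306, 7748), -23159), -1)), Mul(-1, -19214)) = Add(Mul(Add(8747, Add(Add(5, Mul(Rational(-1, 3), Pow(-6, 2)), Mul(Rational(64, 3), -6)), -55)), Pow(Add(Add(-2306, 7748), -23159), -1)), Mul(-1, -19214)) = Add(Mul(Add(8747, Add(Add(5, Mul(Rational(-1, 3), 36), -128), -55)), Pow(Add(5442, -23159), -1)), 19214) = Add(Mul(Add(8747, Add(Add(5, -12, -128), -55)), Pow(-17717, -1)), 19214) = Add(Mul(Add(8747, Add(-135, -55)), Rational(-1, 17717)), 19214) = Add(Mul(Add(8747, -190), Rational(-1, 17717)), 19214) = Add(Mul(8557, Rational(-1, 17717)), 19214) = Add(Rational(-8557, 17717), 19214) = Rational(340405881, 17717)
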